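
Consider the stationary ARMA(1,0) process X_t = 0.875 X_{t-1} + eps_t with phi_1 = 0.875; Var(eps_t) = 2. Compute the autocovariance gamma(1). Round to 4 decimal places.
\gamma(1) = 7.4667

Multiply the model equation by X_{t-k} and take expectations. With theta_0 = psi_0 = 1 and psi_j the MA(infinity) weights, this gives
  gamma(k) - sum_i phi_i gamma(k-i) = c_k,
  c_k = sigma^2 * sum_{j=k..q} theta_j psi_{j-k}   (c_k = 0 for k > q),
using gamma(-m) = gamma(m).
Pure AR (q = 0): c_0 = sigma^2 = 2, c_k = 0 for k >= 1.
Equations for k = 0 and k = 1 (AR order 1):
  gamma(0) = phi_1 gamma(1) + c_0
  gamma(1) = phi_1 gamma(0) + c_1
Substituting the second into the first: gamma(0) (1 - phi_1^2) = c_0 + phi_1 c_1, so
  gamma(0) = c_0 / (1 - phi_1^2) = 2 / (1 - (0.875)^2) = 2 / 0.234375 = 8.533333.
  gamma(1) = phi_1 gamma(0) = (0.875)(8.533333) = 7.466667.
Therefore gamma(1) = 7.4667 (to 4 decimal places).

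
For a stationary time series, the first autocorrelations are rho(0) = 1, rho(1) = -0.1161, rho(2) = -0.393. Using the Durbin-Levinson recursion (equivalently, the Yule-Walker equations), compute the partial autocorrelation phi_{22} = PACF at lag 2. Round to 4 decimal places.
\phi_{22} = -0.4120

The PACF at lag k is phi_{kk}, the last component of the solution
to the Yule-Walker system G_k phi = r_k where
  (G_k)_{ij} = rho(|i - j|), (r_k)_i = rho(i), i,j = 1..k.
Equivalently, Durbin-Levinson gives phi_{kk} iteratively:
  phi_{11} = rho(1)
  phi_{kk} = [rho(k) - sum_{j=1..k-1} phi_{k-1,j} rho(k-j)]
            / [1 - sum_{j=1..k-1} phi_{k-1,j} rho(j)],
  phi_{k,j} = phi_{k-1,j} - phi_{kk} phi_{k-1,k-j},  j = 1..k-1.
Step k = 1:
  phi_11 = rho(1) = -0.1161.
Step k = 2:
  phi_22 = [rho(2) - phi_11 rho(1)] / [1 - phi_11 rho(1)] = [-0.393 - (-0.1161)(-0.1161)] / [1 - (-0.1161)(-0.1161)]
         = -0.40647921 / 0.98652079 = -0.412.
Therefore phi_{22} = -0.4120.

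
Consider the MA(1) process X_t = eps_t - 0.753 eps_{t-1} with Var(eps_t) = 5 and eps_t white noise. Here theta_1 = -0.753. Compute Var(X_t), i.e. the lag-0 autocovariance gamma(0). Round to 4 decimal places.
\gamma(0) = 7.8350

For an MA(q) process X_t = eps_t + sum_i theta_i eps_{t-i} with
Var(eps_t) = sigma^2, the variance is
  gamma(0) = sigma^2 * (1 + sum_i theta_i^2).
  sum_i theta_i^2 = (-0.753)^2 = 0.567009.
  gamma(0) = 5 * (1 + 0.567009) = 5 * 1.567009 = 7.835045, which rounds to 7.8350.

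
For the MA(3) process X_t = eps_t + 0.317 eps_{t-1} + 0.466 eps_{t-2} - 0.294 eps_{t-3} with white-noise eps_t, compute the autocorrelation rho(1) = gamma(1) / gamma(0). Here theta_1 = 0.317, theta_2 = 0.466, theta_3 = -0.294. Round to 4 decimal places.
\rho(1) = 0.2334

For an MA(q) process with theta_0 = 1, the autocovariance is
  gamma(k) = sigma^2 * sum_{i=0..q-k} theta_i * theta_{i+k},
and rho(k) = gamma(k) / gamma(0). Sigma^2 cancels.
  numerator   = (1)*(0.317) + (0.317)*(0.466) + (0.466)*(-0.294) = 0.327718.
  denominator = (1)^2 + (0.317)^2 + (0.466)^2 + (-0.294)^2 = 1.404081.
  rho(1) = 0.327718 / 1.404081 = 0.2334.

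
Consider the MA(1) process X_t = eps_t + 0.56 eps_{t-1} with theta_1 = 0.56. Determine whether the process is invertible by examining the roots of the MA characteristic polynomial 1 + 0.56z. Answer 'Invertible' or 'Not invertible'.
\text{Invertible}

The MA(q) characteristic polynomial is P(z) = 1 + 0.56z.
Invertibility requires all roots to lie outside the unit circle, i.e. |z| > 1 for every root.
This is linear in z: 1 + (0.56) z = 0  =>  z = -1/(0.56) = -1.785714,  |z| = 1.785714.
Moduli of all roots: 1.7857.
All moduli strictly greater than 1? Yes.
Verdict: Invertible.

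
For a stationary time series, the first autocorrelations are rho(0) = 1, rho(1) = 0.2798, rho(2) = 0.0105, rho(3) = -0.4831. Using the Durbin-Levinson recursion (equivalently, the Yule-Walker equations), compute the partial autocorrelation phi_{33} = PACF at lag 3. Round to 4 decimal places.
\phi_{33} = -0.5080

The PACF at lag k is phi_{kk}, the last component of the solution
to the Yule-Walker system G_k phi = r_k where
  (G_k)_{ij} = rho(|i - j|), (r_k)_i = rho(i), i,j = 1..k.
Equivalently, Durbin-Levinson gives phi_{kk} iteratively:
  phi_{11} = rho(1)
  phi_{kk} = [rho(k) - sum_{j=1..k-1} phi_{k-1,j} rho(k-j)]
            / [1 - sum_{j=1..k-1} phi_{k-1,j} rho(j)],
  phi_{k,j} = phi_{k-1,j} - phi_{kk} phi_{k-1,k-j},  j = 1..k-1.
Step k = 1:
  phi_11 = rho(1) = 0.2798.
Step k = 2:
  phi_22 = [rho(2) - phi_11 rho(1)] / [1 - phi_11 rho(1)] = [0.0105 - (0.2798)(0.2798)] / [1 - (0.2798)(0.2798)]
         = -0.06778804 / 0.92171196 = -0.073546.
  Update: phi_21 = phi_11 - phi_22 phi_11 = 0.2798 - (-0.073546)(0.2798) = 0.300378.
Step k = 3:
  phi_33 = [rho(3) - phi_21 rho(2) - phi_22 rho(1)] / [1 - phi_21 rho(1) - phi_22 rho(2)]
    numerator   = -0.4831 - (0.300378)(0.0105) - (-0.073546)(0.2798) = -0.46567586
    denominator = 1 - (0.300378)(0.2798) - (-0.073546)(0.0105) = 0.91672643
  phi_33 = -0.46567586 / 0.91672643 = -0.508.
Therefore phi_{33} = -0.5080.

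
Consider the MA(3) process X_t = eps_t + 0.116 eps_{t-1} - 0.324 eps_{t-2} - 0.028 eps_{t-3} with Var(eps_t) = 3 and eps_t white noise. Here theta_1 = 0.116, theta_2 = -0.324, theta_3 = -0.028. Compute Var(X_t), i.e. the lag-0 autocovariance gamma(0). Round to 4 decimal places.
\gamma(0) = 3.3576

For an MA(q) process X_t = eps_t + sum_i theta_i eps_{t-i} with
Var(eps_t) = sigma^2, the variance is
  gamma(0) = sigma^2 * (1 + sum_i theta_i^2).
  sum_i theta_i^2 = (0.116)^2 + (-0.324)^2 + (-0.028)^2 = 0.013456 + 0.104976 + 0.000784 = 0.119216.
  gamma(0) = 3 * (1 + 0.119216) = 3 * 1.119216 = 3.357648, which rounds to 3.3576.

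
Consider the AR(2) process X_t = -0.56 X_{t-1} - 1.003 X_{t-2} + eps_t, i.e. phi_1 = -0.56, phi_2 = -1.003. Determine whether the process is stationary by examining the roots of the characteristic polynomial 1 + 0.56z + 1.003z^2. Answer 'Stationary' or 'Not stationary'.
\text{Not stationary}

The AR(p) characteristic polynomial is P(z) = 1 + 0.56z + 1.003z^2.
Stationarity requires all roots to lie outside the unit circle, i.e. |z| > 1 for every root.
Set 1 + (0.56) z + (1.003) z^2 = 0, i.e. a z^2 + b z + c = 0 with a = 1.003, b = 0.56, c = 1.
Discriminant D = b^2 - 4ac = (0.56)^2 - 4*(1.003)*1 = 0.3136 - (4.012) = -3.6984.
D < 0, so the roots are the complex-conjugate pair z = (-b +/- i sqrt(-D)) / (2a) = -0.2792 +/- 0.9587i.
For a conjugate pair |z|^2 = z * conj(z) = (product of roots) = c/a = 1/(1.003) = 0.997009, so |z| = sqrt(0.997009) = 0.9985 for both roots.
Moduli of all roots: 0.9985, 0.9985.
All moduli strictly greater than 1? No.
Verdict: Not stationary.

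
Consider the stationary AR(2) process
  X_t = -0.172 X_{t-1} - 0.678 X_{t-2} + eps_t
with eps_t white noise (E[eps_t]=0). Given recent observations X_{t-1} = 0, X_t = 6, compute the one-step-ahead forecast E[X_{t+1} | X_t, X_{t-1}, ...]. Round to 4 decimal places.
E[X_{t+1} \mid \mathcal F_t] = -1.0320

For an AR(p) model X_t = c + sum_i phi_i X_{t-i} + eps_t, the
one-step-ahead conditional mean is
  E[X_{t+1} | X_t, ...] = c + sum_i phi_i X_{t+1-i}.
Substitute known values:
  E[X_{t+1} | ...] = (-0.172) * (6) + (-0.678) * (0)
                   = -1.0320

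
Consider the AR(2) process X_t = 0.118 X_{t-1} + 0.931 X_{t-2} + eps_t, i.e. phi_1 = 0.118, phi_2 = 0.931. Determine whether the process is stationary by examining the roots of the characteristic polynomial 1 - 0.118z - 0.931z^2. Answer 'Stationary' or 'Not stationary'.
\text{Not stationary}

The AR(p) characteristic polynomial is P(z) = 1 - 0.118z - 0.931z^2.
Stationarity requires all roots to lie outside the unit circle, i.e. |z| > 1 for every root.
Set 1 + (-0.118) z + (-0.931) z^2 = 0, i.e. a z^2 + b z + c = 0 with a = -0.931, b = -0.118, c = 1.
Discriminant D = b^2 - 4ac = (-0.118)^2 - 4*(-0.931)*1 = 0.013924 - (-3.724) = 3.737924.
D >= 0, so the roots are real: z = (-b +/- sqrt(D)) / (2a) = (0.118 +/- 1.933371) / (-1.862).
  z_1 = (0.118 + 1.933371) / (-1.862) = -1.1017,   |z_1| = 1.1017.
  z_2 = (0.118 - 1.933371) / (-1.862) = 0.975,   |z_2| = 0.975.
Moduli of all roots: 1.1017, 0.9750.
All moduli strictly greater than 1? No.
Verdict: Not stationary.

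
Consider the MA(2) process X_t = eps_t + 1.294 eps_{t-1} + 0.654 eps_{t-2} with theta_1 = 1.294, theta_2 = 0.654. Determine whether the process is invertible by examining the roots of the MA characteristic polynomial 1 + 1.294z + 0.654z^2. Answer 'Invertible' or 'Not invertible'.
\text{Invertible}

The MA(q) characteristic polynomial is P(z) = 1 + 1.294z + 0.654z^2.
Invertibility requires all roots to lie outside the unit circle, i.e. |z| > 1 for every root.
Set 1 + (1.294) z + (0.654) z^2 = 0, i.e. a z^2 + b z + c = 0 with a = 0.654, b = 1.294, c = 1.
Discriminant D = b^2 - 4ac = (1.294)^2 - 4*(0.654)*1 = 1.674436 - (2.616) = -0.941564.
D < 0, so the roots are the complex-conjugate pair z = (-b +/- i sqrt(-D)) / (2a) = -0.9893 +/- 0.7419i.
For a conjugate pair |z|^2 = z * conj(z) = (product of roots) = c/a = 1/(0.654) = 1.529052, so |z| = sqrt(1.529052) = 1.2365 for both roots.
Moduli of all roots: 1.2365, 1.2365.
All moduli strictly greater than 1? Yes.
Verdict: Invertible.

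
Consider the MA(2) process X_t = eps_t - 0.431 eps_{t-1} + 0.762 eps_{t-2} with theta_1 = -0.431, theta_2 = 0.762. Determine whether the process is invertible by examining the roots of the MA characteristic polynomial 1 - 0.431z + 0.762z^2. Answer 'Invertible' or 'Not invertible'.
\text{Invertible}

The MA(q) characteristic polynomial is P(z) = 1 - 0.431z + 0.762z^2.
Invertibility requires all roots to lie outside the unit circle, i.e. |z| > 1 for every root.
Set 1 + (-0.431) z + (0.762) z^2 = 0, i.e. a z^2 + b z + c = 0 with a = 0.762, b = -0.431, c = 1.
Discriminant D = b^2 - 4ac = (-0.431)^2 - 4*(0.762)*1 = 0.185761 - (3.048) = -2.862239.
D < 0, so the roots are the complex-conjugate pair z = (-b +/- i sqrt(-D)) / (2a) = 0.2828 +/- 1.1101i.
For a conjugate pair |z|^2 = z * conj(z) = (product of roots) = c/a = 1/(0.762) = 1.312336, so |z| = sqrt(1.312336) = 1.1456 for both roots.
Moduli of all roots: 1.1456, 1.1456.
All moduli strictly greater than 1? Yes.
Verdict: Invertible.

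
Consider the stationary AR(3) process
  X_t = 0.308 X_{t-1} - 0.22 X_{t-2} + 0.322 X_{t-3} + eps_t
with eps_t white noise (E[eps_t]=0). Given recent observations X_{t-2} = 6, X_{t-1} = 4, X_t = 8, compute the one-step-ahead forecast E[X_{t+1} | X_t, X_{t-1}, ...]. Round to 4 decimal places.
E[X_{t+1} \mid \mathcal F_t] = 3.5160

For an AR(p) model X_t = c + sum_i phi_i X_{t-i} + eps_t, the
one-step-ahead conditional mean is
  E[X_{t+1} | X_t, ...] = c + sum_i phi_i X_{t+1-i}.
Substitute known values:
  E[X_{t+1} | ...] = (0.308) * (8) + (-0.22) * (4) + (0.322) * (6)
                   = 3.5160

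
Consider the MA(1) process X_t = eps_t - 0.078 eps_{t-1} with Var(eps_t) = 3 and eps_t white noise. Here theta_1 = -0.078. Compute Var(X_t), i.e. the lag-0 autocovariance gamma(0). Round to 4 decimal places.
\gamma(0) = 3.0183

For an MA(q) process X_t = eps_t + sum_i theta_i eps_{t-i} with
Var(eps_t) = sigma^2, the variance is
  gamma(0) = sigma^2 * (1 + sum_i theta_i^2).
  sum_i theta_i^2 = (-0.078)^2 = 0.006084.
  gamma(0) = 3 * (1 + 0.006084) = 3 * 1.006084 = 3.018252, which rounds to 3.0183.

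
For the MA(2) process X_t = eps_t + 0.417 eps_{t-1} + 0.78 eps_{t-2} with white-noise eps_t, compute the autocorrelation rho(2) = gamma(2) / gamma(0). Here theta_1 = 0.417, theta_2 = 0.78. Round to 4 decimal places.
\rho(2) = 0.4376

For an MA(q) process with theta_0 = 1, the autocovariance is
  gamma(k) = sigma^2 * sum_{i=0..q-k} theta_i * theta_{i+k},
and rho(k) = gamma(k) / gamma(0). Sigma^2 cancels.
  numerator   = (1)*(0.78) = 0.78.
  denominator = (1)^2 + (0.417)^2 + (0.78)^2 = 1.782289.
  rho(2) = 0.78 / 1.782289 = 0.4376.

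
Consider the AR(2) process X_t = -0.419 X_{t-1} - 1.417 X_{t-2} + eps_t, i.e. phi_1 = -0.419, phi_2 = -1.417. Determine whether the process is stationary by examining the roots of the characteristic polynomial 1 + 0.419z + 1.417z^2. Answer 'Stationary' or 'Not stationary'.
\text{Not stationary}

The AR(p) characteristic polynomial is P(z) = 1 + 0.419z + 1.417z^2.
Stationarity requires all roots to lie outside the unit circle, i.e. |z| > 1 for every root.
Set 1 + (0.419) z + (1.417) z^2 = 0, i.e. a z^2 + b z + c = 0 with a = 1.417, b = 0.419, c = 1.
Discriminant D = b^2 - 4ac = (0.419)^2 - 4*(1.417)*1 = 0.175561 - (5.668) = -5.492439.
D < 0, so the roots are the complex-conjugate pair z = (-b +/- i sqrt(-D)) / (2a) = -0.1478 +/- 0.827i.
For a conjugate pair |z|^2 = z * conj(z) = (product of roots) = c/a = 1/(1.417) = 0.705716, so |z| = sqrt(0.705716) = 0.8401 for both roots.
Moduli of all roots: 0.8401, 0.8401.
All moduli strictly greater than 1? No.
Verdict: Not stationary.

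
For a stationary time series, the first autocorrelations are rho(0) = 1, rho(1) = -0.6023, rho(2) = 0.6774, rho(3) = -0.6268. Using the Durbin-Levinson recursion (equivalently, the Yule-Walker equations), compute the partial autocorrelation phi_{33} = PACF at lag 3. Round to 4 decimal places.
\phi_{33} = -0.2550

The PACF at lag k is phi_{kk}, the last component of the solution
to the Yule-Walker system G_k phi = r_k where
  (G_k)_{ij} = rho(|i - j|), (r_k)_i = rho(i), i,j = 1..k.
Equivalently, Durbin-Levinson gives phi_{kk} iteratively:
  phi_{11} = rho(1)
  phi_{kk} = [rho(k) - sum_{j=1..k-1} phi_{k-1,j} rho(k-j)]
            / [1 - sum_{j=1..k-1} phi_{k-1,j} rho(j)],
  phi_{k,j} = phi_{k-1,j} - phi_{kk} phi_{k-1,k-j},  j = 1..k-1.
Step k = 1:
  phi_11 = rho(1) = -0.6023.
Step k = 2:
  phi_22 = [rho(2) - phi_11 rho(1)] / [1 - phi_11 rho(1)] = [0.6774 - (-0.6023)(-0.6023)] / [1 - (-0.6023)(-0.6023)]
         = 0.31463471 / 0.63723471 = 0.49375.
  Update: phi_21 = phi_11 - phi_22 phi_11 = -0.6023 - (0.49375)(-0.6023) = -0.304914.
Step k = 3:
  phi_33 = [rho(3) - phi_21 rho(2) - phi_22 rho(1)] / [1 - phi_21 rho(1) - phi_22 rho(2)]
    numerator   = -0.6268 - (-0.304914)(0.6774) - (0.49375)(-0.6023) = -0.12286536
    denominator = 1 - (-0.304914)(-0.6023) - (0.49375)(0.6774) = 0.48188379
  phi_33 = -0.12286536 / 0.48188379 = -0.255.
Therefore phi_{33} = -0.2550.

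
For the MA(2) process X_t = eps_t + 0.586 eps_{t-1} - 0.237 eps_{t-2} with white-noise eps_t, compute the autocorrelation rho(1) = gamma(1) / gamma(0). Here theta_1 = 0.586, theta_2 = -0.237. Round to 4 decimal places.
\rho(1) = 0.3195

For an MA(q) process with theta_0 = 1, the autocovariance is
  gamma(k) = sigma^2 * sum_{i=0..q-k} theta_i * theta_{i+k},
and rho(k) = gamma(k) / gamma(0). Sigma^2 cancels.
  numerator   = (1)*(0.586) + (0.586)*(-0.237) = 0.447118.
  denominator = (1)^2 + (0.586)^2 + (-0.237)^2 = 1.399565.
  rho(1) = 0.447118 / 1.399565 = 0.3195.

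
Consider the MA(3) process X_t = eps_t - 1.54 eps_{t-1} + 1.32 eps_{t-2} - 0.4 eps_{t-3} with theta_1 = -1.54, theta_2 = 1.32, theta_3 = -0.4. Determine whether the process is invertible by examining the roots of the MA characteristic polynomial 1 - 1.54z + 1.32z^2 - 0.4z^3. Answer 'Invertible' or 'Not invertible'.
\text{Invertible}

The MA(q) characteristic polynomial is P(z) = 1 - 1.54z + 1.32z^2 - 0.4z^3.
Invertibility requires all roots to lie outside the unit circle, i.e. |z| > 1 for every root.
Degree 3: look for a simple real root z0 first, then factor out (1 - z/z0) and solve the remaining quadratic.
Testing z0 = 2: P(2) = 1 + (-1.54)(2) + (1.32)(2)^2 + (-0.4)(2)^3
  = 1 + (-3.08) + (5.28) + (-3.2) = 0.  So z_0 = 2 is a root, |z_0| = 2.
Divide out the factor (1 - 0.5 z) = (1 - z/z0) (since 1/z0 = 0.5):
  P(z) = (1 - 0.5 z)(1 + (-1.04) z + (0.8) z^2)
  [check: z-coef -1.04 - (0.5) = -1.54; z^2-coef 0.8 - (0.5)(-1.04) = 1.32; z^3-coef -(0.5)(0.8) = -0.4.]
Remaining roots from the quadratic factor 1 + (-1.04) z + (0.8) z^2:
  Set 1 + (-1.04) z + (0.8) z^2 = 0, i.e. a z^2 + b z + c = 0 with a = 0.8, b = -1.04, c = 1.
  Discriminant D = b^2 - 4ac = (-1.04)^2 - 4*(0.8)*1 = 1.0816 - (3.2) = -2.1184.
  D < 0, so the roots are the complex-conjugate pair z = (-b +/- i sqrt(-D)) / (2a) = 0.65 +/- 0.9097i.
  For a conjugate pair |z|^2 = z * conj(z) = (product of roots) = c/a = 1/(0.8) = 1.25, so |z| = sqrt(1.25) = 1.118 for both roots.
Moduli of all roots: 2.0000, 1.1180, 1.1180.
All moduli strictly greater than 1? Yes.
Verdict: Invertible.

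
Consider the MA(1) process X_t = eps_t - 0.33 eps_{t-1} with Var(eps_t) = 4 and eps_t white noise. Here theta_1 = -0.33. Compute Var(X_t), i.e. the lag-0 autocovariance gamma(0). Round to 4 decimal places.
\gamma(0) = 4.4356

For an MA(q) process X_t = eps_t + sum_i theta_i eps_{t-i} with
Var(eps_t) = sigma^2, the variance is
  gamma(0) = sigma^2 * (1 + sum_i theta_i^2).
  sum_i theta_i^2 = (-0.33)^2 = 0.1089.
  gamma(0) = 4 * (1 + 0.1089) = 4 * 1.1089 = 4.4356.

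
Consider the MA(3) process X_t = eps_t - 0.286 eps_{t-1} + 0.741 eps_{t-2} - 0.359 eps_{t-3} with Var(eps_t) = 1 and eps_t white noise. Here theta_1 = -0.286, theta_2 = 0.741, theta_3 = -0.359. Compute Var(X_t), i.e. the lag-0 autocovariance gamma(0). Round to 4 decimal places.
\gamma(0) = 1.7598

For an MA(q) process X_t = eps_t + sum_i theta_i eps_{t-i} with
Var(eps_t) = sigma^2, the variance is
  gamma(0) = sigma^2 * (1 + sum_i theta_i^2).
  sum_i theta_i^2 = (-0.286)^2 + (0.741)^2 + (-0.359)^2 = 0.081796 + 0.549081 + 0.128881 = 0.759758.
  gamma(0) = 1 * (1 + 0.759758) = 1 * 1.759758 = 1.759758, which rounds to 1.7598.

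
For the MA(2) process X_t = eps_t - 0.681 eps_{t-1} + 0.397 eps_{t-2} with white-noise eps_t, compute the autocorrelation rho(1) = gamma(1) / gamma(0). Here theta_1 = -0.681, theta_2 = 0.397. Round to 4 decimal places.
\rho(1) = -0.5868

For an MA(q) process with theta_0 = 1, the autocovariance is
  gamma(k) = sigma^2 * sum_{i=0..q-k} theta_i * theta_{i+k},
and rho(k) = gamma(k) / gamma(0). Sigma^2 cancels.
  numerator   = (1)*(-0.681) + (-0.681)*(0.397) = -0.951357.
  denominator = (1)^2 + (-0.681)^2 + (0.397)^2 = 1.62137.
  rho(1) = -0.951357 / 1.62137 = -0.5868.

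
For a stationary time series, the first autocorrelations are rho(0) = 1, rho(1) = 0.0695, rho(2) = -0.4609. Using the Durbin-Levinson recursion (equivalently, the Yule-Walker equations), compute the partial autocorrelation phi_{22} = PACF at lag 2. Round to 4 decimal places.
\phi_{22} = -0.4680

The PACF at lag k is phi_{kk}, the last component of the solution
to the Yule-Walker system G_k phi = r_k where
  (G_k)_{ij} = rho(|i - j|), (r_k)_i = rho(i), i,j = 1..k.
Equivalently, Durbin-Levinson gives phi_{kk} iteratively:
  phi_{11} = rho(1)
  phi_{kk} = [rho(k) - sum_{j=1..k-1} phi_{k-1,j} rho(k-j)]
            / [1 - sum_{j=1..k-1} phi_{k-1,j} rho(j)],
  phi_{k,j} = phi_{k-1,j} - phi_{kk} phi_{k-1,k-j},  j = 1..k-1.
Step k = 1:
  phi_11 = rho(1) = 0.0695.
Step k = 2:
  phi_22 = [rho(2) - phi_11 rho(1)] / [1 - phi_11 rho(1)] = [-0.4609 - (0.0695)(0.0695)] / [1 - (0.0695)(0.0695)]
         = -0.46573025 / 0.99516975 = -0.468.
Therefore phi_{22} = -0.4680.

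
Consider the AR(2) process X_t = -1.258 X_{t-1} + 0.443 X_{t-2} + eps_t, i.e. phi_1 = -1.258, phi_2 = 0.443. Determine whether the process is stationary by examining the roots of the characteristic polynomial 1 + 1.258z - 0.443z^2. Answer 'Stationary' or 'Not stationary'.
\text{Not stationary}

The AR(p) characteristic polynomial is P(z) = 1 + 1.258z - 0.443z^2.
Stationarity requires all roots to lie outside the unit circle, i.e. |z| > 1 for every root.
Set 1 + (1.258) z + (-0.443) z^2 = 0, i.e. a z^2 + b z + c = 0 with a = -0.443, b = 1.258, c = 1.
Discriminant D = b^2 - 4ac = (1.258)^2 - 4*(-0.443)*1 = 1.582564 - (-1.772) = 3.354564.
D >= 0, so the roots are real: z = (-b +/- sqrt(D)) / (2a) = (-1.258 +/- 1.831547) / (-0.886).
  z_1 = (-1.258 + 1.831547) / (-0.886) = -0.6473,   |z_1| = 0.6473.
  z_2 = (-1.258 - 1.831547) / (-0.886) = 3.4871,   |z_2| = 3.4871.
Moduli of all roots: 0.6473, 3.4871.
All moduli strictly greater than 1? No.
Verdict: Not stationary.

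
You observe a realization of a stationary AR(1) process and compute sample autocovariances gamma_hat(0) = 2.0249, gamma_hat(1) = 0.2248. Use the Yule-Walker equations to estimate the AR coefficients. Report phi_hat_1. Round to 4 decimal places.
\hat\phi_{1} = 0.1110

The Yule-Walker equations for an AR(p) process read, in matrix form,
  Gamma_p phi = r_p,   with   (Gamma_p)_{ij} = gamma(|i - j|),
                       (r_p)_i = gamma(i),   i,j = 1..p.
Substitute the sample gammas (Toeplitz matrix and right-hand side of size 1):
  Gamma_p = [[2.0249]]
  r_p     = [0.2248]
With p = 1 this is the single equation gamma(0) phi_1 = gamma(1):
  phi_hat_1 = gamma(1) / gamma(0) = 0.2248 / 2.0249 = 0.1110.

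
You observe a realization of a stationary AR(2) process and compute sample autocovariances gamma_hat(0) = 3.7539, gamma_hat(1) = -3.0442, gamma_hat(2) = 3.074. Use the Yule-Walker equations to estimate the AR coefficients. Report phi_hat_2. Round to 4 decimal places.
\hat\phi_{2} = 0.4710

The Yule-Walker equations for an AR(p) process read, in matrix form,
  Gamma_p phi = r_p,   with   (Gamma_p)_{ij} = gamma(|i - j|),
                       (r_p)_i = gamma(i),   i,j = 1..p.
Substitute the sample gammas (Toeplitz matrix and right-hand side of size 2):
  Gamma_p = [[3.7539, -3.0442], [-3.0442, 3.7539]]
  r_p     = [-3.0442, 3.074]
Written out:
  3.7539 phi_1 - 3.0442 phi_2 = -3.0442
  -3.0442 phi_1 + 3.7539 phi_2 = 3.074
Solve by Cramer's rule:
  det = gamma(0)^2 - gamma(1)^2 = (3.7539)^2 - (-3.0442)^2 = 14.09176521 - 9.26715364 = 4.82461157
  phi_hat_1 = [gamma(1) gamma(0) - gamma(1) gamma(2)] / det = [(-3.0442)(3.7539) - (-3.0442)(3.074)] / 4.82461157 = -2.06975158 / 4.82461157 = -0.429
  phi_hat_2 = [gamma(0) gamma(2) - gamma(1)^2] / det = [(3.7539)(3.074) - (-3.0442)^2] / 4.82461157 = 2.27233496 / 4.82461157 = 0.471
So phi_hat = [-0.4290, 0.4710].
Therefore phi_hat_2 = 0.4710.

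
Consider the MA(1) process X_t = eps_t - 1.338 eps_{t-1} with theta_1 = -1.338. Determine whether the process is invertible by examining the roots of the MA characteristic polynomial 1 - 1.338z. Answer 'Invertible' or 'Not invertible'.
\text{Not invertible}

The MA(q) characteristic polynomial is P(z) = 1 - 1.338z.
Invertibility requires all roots to lie outside the unit circle, i.e. |z| > 1 for every root.
This is linear in z: 1 + (-1.338) z = 0  =>  z = -1/(-1.338) = 0.747384,  |z| = 0.747384.
Moduli of all roots: 0.7474.
All moduli strictly greater than 1? No.
Verdict: Not invertible.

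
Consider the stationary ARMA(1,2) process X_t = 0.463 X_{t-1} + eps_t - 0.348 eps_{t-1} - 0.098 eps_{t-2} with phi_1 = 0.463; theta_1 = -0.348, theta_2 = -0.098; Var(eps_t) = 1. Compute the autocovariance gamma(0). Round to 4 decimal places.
\gamma(0) = 1.0158

Multiply the model equation by X_{t-k} and take expectations. With theta_0 = psi_0 = 1 and psi_j the MA(infinity) weights, this gives
  gamma(k) - sum_i phi_i gamma(k-i) = c_k,
  c_k = sigma^2 * sum_{j=k..q} theta_j psi_{j-k}   (c_k = 0 for k > q),
using gamma(-m) = gamma(m).
psi-weights needed (psi_j = theta_j + sum_i phi_i psi_{j-i}):
  psi_1 = theta_1 + phi_1 = -0.348 + (0.463) = 0.115
  psi_2 = theta_2 + phi_1 psi_1 = -0.098 + (0.463)(0.115) = -0.044755
Right-hand sides:
  c_0 = sigma^2 (1 + theta_1 psi_1 + theta_2 psi_2) = 1 * (1 + (-0.348)(0.115) + (-0.098)(-0.044755)) = 1 * 0.964366 = 0.964366
  c_1 = sigma^2 (theta_1 + theta_2 psi_1) = 1 * (-0.348 + (-0.098)(0.115)) = -0.35927
  c_2 = sigma^2 theta_2 = 1 * (-0.098) = -0.098
Equations for k = 0 and k = 1 (AR order 1):
  gamma(0) = phi_1 gamma(1) + c_0
  gamma(1) = phi_1 gamma(0) + c_1
Substituting the second into the first: gamma(0) (1 - phi_1^2) = c_0 + phi_1 c_1, so
  gamma(0) = (c_0 + phi_1 c_1) / (1 - phi_1^2) = (0.964366 + (0.463)(-0.35927)) / (1 - (0.463)^2) = 0.798024 / 0.785631 = 1.015775.
Therefore gamma(0) = 1.0158 (to 4 decimal places).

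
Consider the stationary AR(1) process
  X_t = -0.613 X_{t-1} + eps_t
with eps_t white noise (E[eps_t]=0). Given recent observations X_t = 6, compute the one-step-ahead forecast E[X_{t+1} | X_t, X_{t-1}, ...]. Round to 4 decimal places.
E[X_{t+1} \mid \mathcal F_t] = -3.6780

For an AR(p) model X_t = c + sum_i phi_i X_{t-i} + eps_t, the
one-step-ahead conditional mean is
  E[X_{t+1} | X_t, ...] = c + sum_i phi_i X_{t+1-i}.
Substitute known values:
  E[X_{t+1} | ...] = (-0.613) * (6)
                   = -3.6780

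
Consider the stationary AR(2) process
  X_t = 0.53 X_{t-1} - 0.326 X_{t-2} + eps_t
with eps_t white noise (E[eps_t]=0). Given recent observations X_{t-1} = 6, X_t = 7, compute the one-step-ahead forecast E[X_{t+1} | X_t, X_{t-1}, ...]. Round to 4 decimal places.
E[X_{t+1} \mid \mathcal F_t] = 1.7540

For an AR(p) model X_t = c + sum_i phi_i X_{t-i} + eps_t, the
one-step-ahead conditional mean is
  E[X_{t+1} | X_t, ...] = c + sum_i phi_i X_{t+1-i}.
Substitute known values:
  E[X_{t+1} | ...] = (0.53) * (7) + (-0.326) * (6)
                   = 1.7540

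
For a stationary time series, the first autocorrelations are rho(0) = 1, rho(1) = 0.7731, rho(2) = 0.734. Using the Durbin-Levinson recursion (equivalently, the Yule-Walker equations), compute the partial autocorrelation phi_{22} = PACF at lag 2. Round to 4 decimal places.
\phi_{22} = 0.3388

The PACF at lag k is phi_{kk}, the last component of the solution
to the Yule-Walker system G_k phi = r_k where
  (G_k)_{ij} = rho(|i - j|), (r_k)_i = rho(i), i,j = 1..k.
Equivalently, Durbin-Levinson gives phi_{kk} iteratively:
  phi_{11} = rho(1)
  phi_{kk} = [rho(k) - sum_{j=1..k-1} phi_{k-1,j} rho(k-j)]
            / [1 - sum_{j=1..k-1} phi_{k-1,j} rho(j)],
  phi_{k,j} = phi_{k-1,j} - phi_{kk} phi_{k-1,k-j},  j = 1..k-1.
Step k = 1:
  phi_11 = rho(1) = 0.7731.
Step k = 2:
  phi_22 = [rho(2) - phi_11 rho(1)] / [1 - phi_11 rho(1)] = [0.734 - (0.7731)(0.7731)] / [1 - (0.7731)(0.7731)]
         = 0.13631639 / 0.40231639 = 0.3388.
Therefore phi_{22} = 0.3388.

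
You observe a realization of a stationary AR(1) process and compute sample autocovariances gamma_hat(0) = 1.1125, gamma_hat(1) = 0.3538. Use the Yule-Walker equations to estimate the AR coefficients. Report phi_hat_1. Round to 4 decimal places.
\hat\phi_{1} = 0.3180

The Yule-Walker equations for an AR(p) process read, in matrix form,
  Gamma_p phi = r_p,   with   (Gamma_p)_{ij} = gamma(|i - j|),
                       (r_p)_i = gamma(i),   i,j = 1..p.
Substitute the sample gammas (Toeplitz matrix and right-hand side of size 1):
  Gamma_p = [[1.1125]]
  r_p     = [0.3538]
With p = 1 this is the single equation gamma(0) phi_1 = gamma(1):
  phi_hat_1 = gamma(1) / gamma(0) = 0.3538 / 1.1125 = 0.3180.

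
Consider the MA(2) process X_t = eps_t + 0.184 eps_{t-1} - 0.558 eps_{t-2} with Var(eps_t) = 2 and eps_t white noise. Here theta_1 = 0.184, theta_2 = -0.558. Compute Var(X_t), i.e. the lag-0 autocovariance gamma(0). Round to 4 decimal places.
\gamma(0) = 2.6904

For an MA(q) process X_t = eps_t + sum_i theta_i eps_{t-i} with
Var(eps_t) = sigma^2, the variance is
  gamma(0) = sigma^2 * (1 + sum_i theta_i^2).
  sum_i theta_i^2 = (0.184)^2 + (-0.558)^2 = 0.033856 + 0.311364 = 0.34522.
  gamma(0) = 2 * (1 + 0.34522) = 2 * 1.34522 = 2.69044, which rounds to 2.6904.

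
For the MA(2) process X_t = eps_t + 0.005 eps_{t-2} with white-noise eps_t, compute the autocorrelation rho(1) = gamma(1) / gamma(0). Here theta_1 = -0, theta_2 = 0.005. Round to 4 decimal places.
\rho(1) = 0.0000

For an MA(q) process with theta_0 = 1, the autocovariance is
  gamma(k) = sigma^2 * sum_{i=0..q-k} theta_i * theta_{i+k},
and rho(k) = gamma(k) / gamma(0). Sigma^2 cancels.
  numerator   = (1)*(-0) + (-0)*(0.005) = 0.
  denominator = (1)^2 + (-0)^2 + (0.005)^2 = 1.000025.
  rho(1) = 0 / 1.000025 = 0.0000.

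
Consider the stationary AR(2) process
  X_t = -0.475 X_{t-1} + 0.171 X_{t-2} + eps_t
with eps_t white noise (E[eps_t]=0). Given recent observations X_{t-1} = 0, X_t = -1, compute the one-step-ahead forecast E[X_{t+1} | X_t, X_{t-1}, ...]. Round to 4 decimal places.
E[X_{t+1} \mid \mathcal F_t] = 0.4750

For an AR(p) model X_t = c + sum_i phi_i X_{t-i} + eps_t, the
one-step-ahead conditional mean is
  E[X_{t+1} | X_t, ...] = c + sum_i phi_i X_{t+1-i}.
Substitute known values:
  E[X_{t+1} | ...] = (-0.475) * (-1) + (0.171) * (0)
                   = 0.4750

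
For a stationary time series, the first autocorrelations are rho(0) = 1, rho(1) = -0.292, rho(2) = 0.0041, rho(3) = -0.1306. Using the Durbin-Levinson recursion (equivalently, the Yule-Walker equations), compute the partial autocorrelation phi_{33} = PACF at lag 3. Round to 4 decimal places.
\phi_{33} = -0.1710

The PACF at lag k is phi_{kk}, the last component of the solution
to the Yule-Walker system G_k phi = r_k where
  (G_k)_{ij} = rho(|i - j|), (r_k)_i = rho(i), i,j = 1..k.
Equivalently, Durbin-Levinson gives phi_{kk} iteratively:
  phi_{11} = rho(1)
  phi_{kk} = [rho(k) - sum_{j=1..k-1} phi_{k-1,j} rho(k-j)]
            / [1 - sum_{j=1..k-1} phi_{k-1,j} rho(j)],
  phi_{k,j} = phi_{k-1,j} - phi_{kk} phi_{k-1,k-j},  j = 1..k-1.
Step k = 1:
  phi_11 = rho(1) = -0.292.
Step k = 2:
  phi_22 = [rho(2) - phi_11 rho(1)] / [1 - phi_11 rho(1)] = [0.0041 - (-0.292)(-0.292)] / [1 - (-0.292)(-0.292)]
         = -0.081164 / 0.914736 = -0.088729.
  Update: phi_21 = phi_11 - phi_22 phi_11 = -0.292 - (-0.088729)(-0.292) = -0.317909.
Step k = 3:
  phi_33 = [rho(3) - phi_21 rho(2) - phi_22 rho(1)] / [1 - phi_21 rho(1) - phi_22 rho(2)]
    numerator   = -0.1306 - (-0.317909)(0.0041) - (-0.088729)(-0.292) = -0.15520557
    denominator = 1 - (-0.317909)(-0.292) - (-0.088729)(0.0041) = 0.90753436
  phi_33 = -0.15520557 / 0.90753436 = -0.171.
Therefore phi_{33} = -0.1710.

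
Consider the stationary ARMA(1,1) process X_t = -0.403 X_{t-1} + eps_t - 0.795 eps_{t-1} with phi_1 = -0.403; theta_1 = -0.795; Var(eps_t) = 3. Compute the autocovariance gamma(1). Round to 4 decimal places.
\gamma(1) = -5.6656

Multiply the model equation by X_{t-k} and take expectations. With theta_0 = psi_0 = 1 and psi_j the MA(infinity) weights, this gives
  gamma(k) - sum_i phi_i gamma(k-i) = c_k,
  c_k = sigma^2 * sum_{j=k..q} theta_j psi_{j-k}   (c_k = 0 for k > q),
using gamma(-m) = gamma(m).
psi-weights needed (psi_j = theta_j + sum_i phi_i psi_{j-i}):
  psi_1 = theta_1 + phi_1 = -0.795 + (-0.403) = -1.198
Right-hand sides:
  c_0 = sigma^2 (1 + theta_1 psi_1) = 3 * (1 + (-0.795)(-1.198)) = 3 * 1.95241 = 5.85723
  c_1 = sigma^2 theta_1 = 3 * (-0.795) = -2.385
  c_2 = 0
Equations for k = 0 and k = 1 (AR order 1):
  gamma(0) = phi_1 gamma(1) + c_0
  gamma(1) = phi_1 gamma(0) + c_1
Substituting the second into the first: gamma(0) (1 - phi_1^2) = c_0 + phi_1 c_1, so
  gamma(0) = (c_0 + phi_1 c_1) / (1 - phi_1^2) = (5.85723 + (-0.403)(-2.385)) / (1 - (-0.403)^2) = 6.818385 / 0.837591 = 8.140471.
  gamma(1) = phi_1 gamma(0) + c_1 = (-0.403)(8.140471) + (-2.385) = -5.66561.
Therefore gamma(1) = -5.6656 (to 4 decimal places).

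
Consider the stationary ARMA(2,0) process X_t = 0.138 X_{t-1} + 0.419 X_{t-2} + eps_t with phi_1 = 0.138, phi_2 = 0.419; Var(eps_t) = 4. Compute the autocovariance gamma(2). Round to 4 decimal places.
\gamma(2) = 2.3230

Multiply the model equation by X_{t-k} and take expectations. With theta_0 = psi_0 = 1 and psi_j the MA(infinity) weights, this gives
  gamma(k) - sum_i phi_i gamma(k-i) = c_k,
  c_k = sigma^2 * sum_{j=k..q} theta_j psi_{j-k}   (c_k = 0 for k > q),
using gamma(-m) = gamma(m).
Pure AR (q = 0): c_0 = sigma^2 = 4, c_k = 0 for k >= 1.
Equations for k = 0, 1, 2 (AR order 2, c_2 = 0):
  (E0) gamma(0) = phi_1 gamma(1) + phi_2 gamma(2) + c_0
  (E1) gamma(1) = phi_1 gamma(0) + phi_2 gamma(1) + c_1
  (E2) gamma(2) = phi_1 gamma(1) + phi_2 gamma(0)
From (E1): gamma(1) = A gamma(0) + B with
  A = phi_1 / (1 - phi_2) = 0.138 / 0.581 = 0.237522,   B = c_1 / (1 - phi_2) = 0 / 0.581 = 0.
Insert (E2) into (E0): gamma(0) (1 - phi_2^2) = phi_1 (1 + phi_2) gamma(1) + c_0.
  phi_1 (1 + phi_2) = (0.138)(1.419) = 0.195822,   1 - phi_2^2 = 0.824439.
Replace gamma(1) by A gamma(0) + B and collect gamma(0):
  gamma(0) [0.824439 - (0.195822)(0.237522)] = c_0 = 4
  gamma(0) * 0.777927 = 4
  gamma(0) = 4 / 0.777927 = 5.14187.
  gamma(1) = A gamma(0) = (0.237522)(5.14187) = 1.221305.
  gamma(2) = phi_1 gamma(1) + phi_2 gamma(0) = (0.138)(1.221305) + (0.419)(5.14187) = 2.322984.
Therefore gamma(2) = 2.3230 (to 4 decimal places).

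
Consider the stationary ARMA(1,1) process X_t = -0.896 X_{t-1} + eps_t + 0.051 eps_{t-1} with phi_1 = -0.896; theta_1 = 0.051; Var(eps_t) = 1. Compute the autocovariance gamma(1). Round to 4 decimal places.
\gamma(1) = -4.0895

Multiply the model equation by X_{t-k} and take expectations. With theta_0 = psi_0 = 1 and psi_j the MA(infinity) weights, this gives
  gamma(k) - sum_i phi_i gamma(k-i) = c_k,
  c_k = sigma^2 * sum_{j=k..q} theta_j psi_{j-k}   (c_k = 0 for k > q),
using gamma(-m) = gamma(m).
psi-weights needed (psi_j = theta_j + sum_i phi_i psi_{j-i}):
  psi_1 = theta_1 + phi_1 = 0.051 + (-0.896) = -0.845
Right-hand sides:
  c_0 = sigma^2 (1 + theta_1 psi_1) = 1 * (1 + (0.051)(-0.845)) = 1 * 0.956905 = 0.956905
  c_1 = sigma^2 theta_1 = 1 * (0.051) = 0.051
  c_2 = 0
Equations for k = 0 and k = 1 (AR order 1):
  gamma(0) = phi_1 gamma(1) + c_0
  gamma(1) = phi_1 gamma(0) + c_1
Substituting the second into the first: gamma(0) (1 - phi_1^2) = c_0 + phi_1 c_1, so
  gamma(0) = (c_0 + phi_1 c_1) / (1 - phi_1^2) = (0.956905 + (-0.896)(0.051)) / (1 - (-0.896)^2) = 0.911209 / 0.197184 = 4.62111.
  gamma(1) = phi_1 gamma(0) + c_1 = (-0.896)(4.62111) + (0.051) = -4.089515.
Therefore gamma(1) = -4.0895 (to 4 decimal places).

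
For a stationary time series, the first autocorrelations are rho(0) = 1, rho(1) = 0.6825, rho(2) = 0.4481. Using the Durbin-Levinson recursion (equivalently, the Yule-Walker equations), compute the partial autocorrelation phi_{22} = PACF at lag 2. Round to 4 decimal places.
\phi_{22} = -0.0331

The PACF at lag k is phi_{kk}, the last component of the solution
to the Yule-Walker system G_k phi = r_k where
  (G_k)_{ij} = rho(|i - j|), (r_k)_i = rho(i), i,j = 1..k.
Equivalently, Durbin-Levinson gives phi_{kk} iteratively:
  phi_{11} = rho(1)
  phi_{kk} = [rho(k) - sum_{j=1..k-1} phi_{k-1,j} rho(k-j)]
            / [1 - sum_{j=1..k-1} phi_{k-1,j} rho(j)],
  phi_{k,j} = phi_{k-1,j} - phi_{kk} phi_{k-1,k-j},  j = 1..k-1.
Step k = 1:
  phi_11 = rho(1) = 0.6825.
Step k = 2:
  phi_22 = [rho(2) - phi_11 rho(1)] / [1 - phi_11 rho(1)] = [0.4481 - (0.6825)(0.6825)] / [1 - (0.6825)(0.6825)]
         = -0.01770625 / 0.53419375 = -0.0331.
Therefore phi_{22} = -0.0331.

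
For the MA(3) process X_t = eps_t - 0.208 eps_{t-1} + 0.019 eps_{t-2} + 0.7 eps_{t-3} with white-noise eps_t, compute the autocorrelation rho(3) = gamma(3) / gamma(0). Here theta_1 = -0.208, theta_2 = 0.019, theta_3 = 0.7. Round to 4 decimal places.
\rho(3) = 0.4564

For an MA(q) process with theta_0 = 1, the autocovariance is
  gamma(k) = sigma^2 * sum_{i=0..q-k} theta_i * theta_{i+k},
and rho(k) = gamma(k) / gamma(0). Sigma^2 cancels.
  numerator   = (1)*(0.7) = 0.7.
  denominator = (1)^2 + (-0.208)^2 + (0.019)^2 + (0.7)^2 = 1.533625.
  rho(3) = 0.7 / 1.533625 = 0.4564.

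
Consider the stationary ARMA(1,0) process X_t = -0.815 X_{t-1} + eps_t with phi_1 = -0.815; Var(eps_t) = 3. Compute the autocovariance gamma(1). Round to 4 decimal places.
\gamma(1) = -7.2817

Multiply the model equation by X_{t-k} and take expectations. With theta_0 = psi_0 = 1 and psi_j the MA(infinity) weights, this gives
  gamma(k) - sum_i phi_i gamma(k-i) = c_k,
  c_k = sigma^2 * sum_{j=k..q} theta_j psi_{j-k}   (c_k = 0 for k > q),
using gamma(-m) = gamma(m).
Pure AR (q = 0): c_0 = sigma^2 = 3, c_k = 0 for k >= 1.
Equations for k = 0 and k = 1 (AR order 1):
  gamma(0) = phi_1 gamma(1) + c_0
  gamma(1) = phi_1 gamma(0) + c_1
Substituting the second into the first: gamma(0) (1 - phi_1^2) = c_0 + phi_1 c_1, so
  gamma(0) = c_0 / (1 - phi_1^2) = 3 / (1 - (-0.815)^2) = 3 / 0.335775 = 8.934554.
  gamma(1) = phi_1 gamma(0) = (-0.815)(8.934554) = -7.281662.
Therefore gamma(1) = -7.2817 (to 4 decimal places).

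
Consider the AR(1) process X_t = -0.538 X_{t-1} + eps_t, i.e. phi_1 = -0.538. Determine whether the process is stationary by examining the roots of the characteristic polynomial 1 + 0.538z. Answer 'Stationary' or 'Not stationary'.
\text{Stationary}

The AR(p) characteristic polynomial is P(z) = 1 + 0.538z.
Stationarity requires all roots to lie outside the unit circle, i.e. |z| > 1 for every root.
This is linear in z: 1 + (0.538) z = 0  =>  z = -1/(0.538) = -1.858736,  |z| = 1.858736.
Moduli of all roots: 1.8587.
All moduli strictly greater than 1? Yes.
Verdict: Stationary.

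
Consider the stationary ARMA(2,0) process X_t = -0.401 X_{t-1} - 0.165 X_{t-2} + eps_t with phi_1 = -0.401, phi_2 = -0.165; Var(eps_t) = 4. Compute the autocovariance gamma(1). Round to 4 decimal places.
\gamma(1) = -1.6056

Multiply the model equation by X_{t-k} and take expectations. With theta_0 = psi_0 = 1 and psi_j the MA(infinity) weights, this gives
  gamma(k) - sum_i phi_i gamma(k-i) = c_k,
  c_k = sigma^2 * sum_{j=k..q} theta_j psi_{j-k}   (c_k = 0 for k > q),
using gamma(-m) = gamma(m).
Pure AR (q = 0): c_0 = sigma^2 = 4, c_k = 0 for k >= 1.
Equations for k = 0, 1, 2 (AR order 2, c_2 = 0):
  (E0) gamma(0) = phi_1 gamma(1) + phi_2 gamma(2) + c_0
  (E1) gamma(1) = phi_1 gamma(0) + phi_2 gamma(1) + c_1
  (E2) gamma(2) = phi_1 gamma(1) + phi_2 gamma(0)
From (E1): gamma(1) = A gamma(0) + B with
  A = phi_1 / (1 - phi_2) = -0.401 / 1.165 = -0.344206,   B = c_1 / (1 - phi_2) = 0 / 1.165 = 0.
Insert (E2) into (E0): gamma(0) (1 - phi_2^2) = phi_1 (1 + phi_2) gamma(1) + c_0.
  phi_1 (1 + phi_2) = (-0.401)(0.835) = -0.334835,   1 - phi_2^2 = 0.972775.
Replace gamma(1) by A gamma(0) + B and collect gamma(0):
  gamma(0) [0.972775 - (-0.334835)(-0.344206)] = c_0 = 4
  gamma(0) * 0.857523 = 4
  gamma(0) = 4 / 0.857523 = 4.664599.
  gamma(1) = A gamma(0) = (-0.344206)(4.664599) = -1.605583.
Therefore gamma(1) = -1.6056 (to 4 decimal places).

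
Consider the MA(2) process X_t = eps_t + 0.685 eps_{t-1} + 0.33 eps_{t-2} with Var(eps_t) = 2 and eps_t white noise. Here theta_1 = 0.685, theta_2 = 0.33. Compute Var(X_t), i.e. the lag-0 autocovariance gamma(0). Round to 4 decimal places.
\gamma(0) = 3.1563

For an MA(q) process X_t = eps_t + sum_i theta_i eps_{t-i} with
Var(eps_t) = sigma^2, the variance is
  gamma(0) = sigma^2 * (1 + sum_i theta_i^2).
  sum_i theta_i^2 = (0.685)^2 + (0.33)^2 = 0.469225 + 0.1089 = 0.578125.
  gamma(0) = 2 * (1 + 0.578125) = 2 * 1.578125 = 3.15625, which rounds to 3.1563.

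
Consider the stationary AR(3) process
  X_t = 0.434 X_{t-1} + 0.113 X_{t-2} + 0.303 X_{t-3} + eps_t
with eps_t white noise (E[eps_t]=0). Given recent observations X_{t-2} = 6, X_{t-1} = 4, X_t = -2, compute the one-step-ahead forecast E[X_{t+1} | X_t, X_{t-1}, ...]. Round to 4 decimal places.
E[X_{t+1} \mid \mathcal F_t] = 1.4020

For an AR(p) model X_t = c + sum_i phi_i X_{t-i} + eps_t, the
one-step-ahead conditional mean is
  E[X_{t+1} | X_t, ...] = c + sum_i phi_i X_{t+1-i}.
Substitute known values:
  E[X_{t+1} | ...] = (0.434) * (-2) + (0.113) * (4) + (0.303) * (6)
                   = 1.4020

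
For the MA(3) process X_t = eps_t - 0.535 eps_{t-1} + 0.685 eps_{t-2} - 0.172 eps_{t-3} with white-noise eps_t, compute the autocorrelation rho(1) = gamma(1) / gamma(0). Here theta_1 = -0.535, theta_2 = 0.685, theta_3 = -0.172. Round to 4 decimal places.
\rho(1) = -0.5710

For an MA(q) process with theta_0 = 1, the autocovariance is
  gamma(k) = sigma^2 * sum_{i=0..q-k} theta_i * theta_{i+k},
and rho(k) = gamma(k) / gamma(0). Sigma^2 cancels.
  numerator   = (1)*(-0.535) + (-0.535)*(0.685) + (0.685)*(-0.172) = -1.019295.
  denominator = (1)^2 + (-0.535)^2 + (0.685)^2 + (-0.172)^2 = 1.785034.
  rho(1) = -1.019295 / 1.785034 = -0.5710.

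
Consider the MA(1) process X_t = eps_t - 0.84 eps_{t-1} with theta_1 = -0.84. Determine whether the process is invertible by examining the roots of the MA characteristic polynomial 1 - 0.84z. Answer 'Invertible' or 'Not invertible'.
\text{Invertible}

The MA(q) characteristic polynomial is P(z) = 1 - 0.84z.
Invertibility requires all roots to lie outside the unit circle, i.e. |z| > 1 for every root.
This is linear in z: 1 + (-0.84) z = 0  =>  z = -1/(-0.84) = 1.190476,  |z| = 1.190476.
Moduli of all roots: 1.1905.
All moduli strictly greater than 1? Yes.
Verdict: Invertible.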